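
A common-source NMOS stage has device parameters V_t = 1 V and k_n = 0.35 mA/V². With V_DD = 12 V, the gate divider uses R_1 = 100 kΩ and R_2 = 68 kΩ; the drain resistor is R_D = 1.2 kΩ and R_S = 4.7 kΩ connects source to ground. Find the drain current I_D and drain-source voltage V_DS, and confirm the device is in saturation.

V_G = V_DD·R_2/(R_1+R_2) = 12×68/168 = 4.86 V.
Assume saturation: I_D = (k_n/2)(V_GS − V_t)² with V_GS = V_G − I_D·R_S = 4.86 − 4.7·I_D.
Substituting gives 3.87·I_D² − 7.34·I_D + 2.6 = 0, with roots I_D = 0.471 or 1.43 mA.
The root I_D = 1.43 mA gives V_GS = -1.86 V ≤ V_t, so take I_D = 0.471 mA.
Then V_GS = 2.64 V and V_DS = V_DD − I_D(R_D+R_S) = 12 − 0.471×5.9 = 9.22 V.
Saturation requires V_DS ≥ V_GS − V_t = 1.64 V; 9.22 ≥ 1.64 ✓.

I_D ≈ 0.47 mA, V_DS ≈ 9.2 V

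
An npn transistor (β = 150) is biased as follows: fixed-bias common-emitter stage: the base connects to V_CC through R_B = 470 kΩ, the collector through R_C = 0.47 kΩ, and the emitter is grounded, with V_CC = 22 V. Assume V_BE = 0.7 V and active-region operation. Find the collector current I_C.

Base loop: V_CC = I_B·R_B + V_BE, so I_B = (22 − 0.7)/470 kΩ = 0.0453 mA.
In the active region I_C = β·I_B = 150 × 0.0453 = 6.8 mA.
Collector loop: V_CE = V_CC − I_C·R_C = 22 − 6.8×0.47 = 18.8 V.
Since V_CE = 18.8 V > V_CE(sat) ≈ 0.2 V, the transistor is in the active region as assumed.

I_C ≈ 6.8 mA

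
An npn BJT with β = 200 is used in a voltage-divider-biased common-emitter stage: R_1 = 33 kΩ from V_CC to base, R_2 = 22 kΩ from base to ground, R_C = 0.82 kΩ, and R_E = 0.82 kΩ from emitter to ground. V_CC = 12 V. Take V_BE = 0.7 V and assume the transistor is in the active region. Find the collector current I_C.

I_C ≈ 4.6 mA

Thevenize the base divider: V_Th = V_CC·R_2/(R_1+R_2) = 12×22/55 = 4.8 V, R_Th = R_1‖R_2 = 13.2 kΩ.
Base-emitter loop: V_Th = I_B·R_Th + V_BE + (β+1)I_B·R_E, so I_B = (4.8 − 0.7) / (13.2 + 201×0.82) = 0.023 mA.
I_C = β·I_B = 200×0.023 = 4.61 mA, and I_E = (β+1)I_B = 4.63 mA.
V_CE = V_CC − I_C·R_C − I_E·R_E = 12 − 4.61×0.82 − 4.63×0.82 = 4.43 V.
V_CE = 4.43 V > 0.2 V confirms active-region operation.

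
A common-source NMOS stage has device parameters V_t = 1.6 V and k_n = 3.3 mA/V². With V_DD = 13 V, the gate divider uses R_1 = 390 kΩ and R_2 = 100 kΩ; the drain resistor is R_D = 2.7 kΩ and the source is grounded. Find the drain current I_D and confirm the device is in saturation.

V_G = V_DD·R_2/(R_1+R_2) = 13×100/490 = 2.65 V. With the source grounded, V_GS = V_G = 2.65 V.
Assume saturation: I_D = (k_n/2)(V_GS − V_t)² = (3.3/2)×(2.65 − 1.6)² = 1.65×1.05² = 1.83 mA.
V_DS = V_DD − I_D·R_D = 13 − 1.83×2.7 = 8.06 V.
Saturation requires V_DS ≥ V_GS − V_t = 1.05 V; 8.06 ≥ 1.05 ✓.

I_D ≈ 1.8 mA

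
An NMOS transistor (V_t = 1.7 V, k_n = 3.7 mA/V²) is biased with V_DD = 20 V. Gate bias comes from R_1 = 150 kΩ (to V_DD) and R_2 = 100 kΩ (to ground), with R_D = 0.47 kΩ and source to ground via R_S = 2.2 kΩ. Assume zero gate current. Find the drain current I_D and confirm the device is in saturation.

V_G = V_DD·R_2/(R_1+R_2) = 20×100/250 = 8 V.
Assume saturation: I_D = (k_n/2)(V_GS − V_t)² with V_GS = V_G − I_D·R_S = 8 − 2.2·I_D.
Substituting gives 8.95·I_D² − 52.3·I_D + 73.4 = 0, with roots I_D = 2.35 or 3.49 mA.
The root I_D = 3.49 mA gives V_GS = 0.327 V ≤ V_t, so take I_D = 2.35 mA.
Then V_GS = 2.83 V and V_DS = V_DD − I_D(R_D+R_S) = 20 − 2.35×2.67 = 13.7 V.
Saturation requires V_DS ≥ V_GS − V_t = 1.13 V; 13.7 ≥ 1.13 ✓.

I_D ≈ 2.4 mA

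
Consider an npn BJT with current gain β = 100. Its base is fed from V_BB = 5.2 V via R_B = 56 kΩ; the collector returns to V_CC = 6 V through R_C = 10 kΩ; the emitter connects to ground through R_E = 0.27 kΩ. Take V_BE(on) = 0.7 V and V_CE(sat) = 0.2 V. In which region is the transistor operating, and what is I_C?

saturation; I_C ≈ 0.56 mA

Assume active: I_B = (5.2 − 0.7)/(56 + 101×0.27) = 0.054 mA, I_C = β·I_B = 5.4 mA.
Then V_CE = 6 − 5.4×10 − 5.46×0.27 = -49.5 V < 0.2 V — the active assumption fails.
Re-solve with V_CE = 0.2 V. KCL at the emitter: V_E/R_E = (V_BB−0.7−V_E)/R_B + (V_CC−0.2−V_E)/R_C, giving V_E = 0.173 V.
I_C = (V_CC − 0.2 − V_E)/R_C = (5.8 − 0.173)/10 = 0.563 mA.
Check: I_B = (4.5 − 0.173)/56 = 0.0773 mA, and β·I_B = 7.73 mA > I_C, confirming saturation.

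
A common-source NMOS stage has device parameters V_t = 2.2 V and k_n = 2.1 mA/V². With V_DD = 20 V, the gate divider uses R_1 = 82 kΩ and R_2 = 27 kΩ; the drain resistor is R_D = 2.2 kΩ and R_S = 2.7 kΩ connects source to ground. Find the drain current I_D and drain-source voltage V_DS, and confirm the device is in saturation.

V_G = V_DD·R_2/(R_1+R_2) = 20×27/109 = 4.95 V.
Assume saturation: I_D = (k_n/2)(V_GS − V_t)² with V_GS = V_G − I_D·R_S = 4.95 − 2.7·I_D.
Substituting gives 7.65·I_D² − 16.6·I_D + 7.96 = 0, with roots I_D = 0.715 or 1.46 mA.
The root I_D = 1.46 mA gives V_GS = 1.02 V ≤ V_t, so take I_D = 0.715 mA.
Then V_GS = 3.02 V and V_DS = V_DD − I_D(R_D+R_S) = 20 − 0.715×4.9 = 16.5 V.
Saturation requires V_DS ≥ V_GS − V_t = 0.825 V; 16.5 ≥ 0.825 ✓.

I_D ≈ 0.71 mA, V_DS ≈ 16 V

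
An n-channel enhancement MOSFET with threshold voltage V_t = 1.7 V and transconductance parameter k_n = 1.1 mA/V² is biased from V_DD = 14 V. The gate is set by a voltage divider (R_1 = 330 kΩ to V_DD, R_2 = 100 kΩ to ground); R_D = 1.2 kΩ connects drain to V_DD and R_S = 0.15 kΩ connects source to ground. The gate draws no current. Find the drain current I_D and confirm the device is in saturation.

I_D ≈ 1.1 mA

V_G = V_DD·R_2/(R_1+R_2) = 14×100/430 = 3.26 V.
Assume saturation: I_D = (k_n/2)(V_GS − V_t)² with V_GS = V_G − I_D·R_S = 3.26 − 0.15·I_D.
Substituting gives 0.0124·I_D² − 1.26·I_D + 1.33 = 0, with roots I_D = 1.07 or 100 mA.
The root I_D = 100 mA gives V_GS = -11.8 V ≤ V_t, so take I_D = 1.07 mA.
Then V_GS = 3.1 V and V_DS = V_DD − I_D(R_D+R_S) = 14 − 1.07×1.35 = 12.6 V.
Saturation requires V_DS ≥ V_GS − V_t = 1.4 V; 12.6 ≥ 1.4 ✓.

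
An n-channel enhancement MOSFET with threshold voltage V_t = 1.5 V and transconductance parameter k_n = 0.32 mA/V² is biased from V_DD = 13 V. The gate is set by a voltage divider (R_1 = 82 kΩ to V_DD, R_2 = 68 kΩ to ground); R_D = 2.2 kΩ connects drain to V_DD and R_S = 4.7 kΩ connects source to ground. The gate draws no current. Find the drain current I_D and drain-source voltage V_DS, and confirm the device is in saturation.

I_D ≈ 0.54 mA, V_DS ≈ 9.3 V

V_G = V_DD·R_2/(R_1+R_2) = 13×68/150 = 5.89 V.
Assume saturation: I_D = (k_n/2)(V_GS − V_t)² with V_GS = V_G − I_D·R_S = 5.89 − 4.7·I_D.
Substituting gives 3.53·I_D² − 7.61·I_D + 3.09 = 0, with roots I_D = 0.543 or 1.61 mA.
The root I_D = 1.61 mA gives V_GS = -1.67 V ≤ V_t, so take I_D = 0.543 mA.
Then V_GS = 3.34 V and V_DS = V_DD − I_D(R_D+R_S) = 13 − 0.543×6.9 = 9.25 V.
Saturation requires V_DS ≥ V_GS − V_t = 1.84 V; 9.25 ≥ 1.84 ✓.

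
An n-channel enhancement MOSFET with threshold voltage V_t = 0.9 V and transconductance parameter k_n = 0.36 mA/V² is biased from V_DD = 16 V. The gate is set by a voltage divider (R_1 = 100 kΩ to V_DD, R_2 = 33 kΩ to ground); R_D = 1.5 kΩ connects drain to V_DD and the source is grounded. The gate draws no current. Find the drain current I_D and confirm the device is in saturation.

V_G = V_DD·R_2/(R_1+R_2) = 16×33/133 = 3.97 V. With the source grounded, V_GS = V_G = 3.97 V.
Assume saturation: I_D = (k_n/2)(V_GS − V_t)² = (0.36/2)×(3.97 − 0.9)² = 0.18×3.07² = 1.7 mA.
V_DS = V_DD − I_D·R_D = 16 − 1.7×1.5 = 13.5 V.
Saturation requires V_DS ≥ V_GS − V_t = 3.07 V; 13.5 ≥ 3.07 ✓.

I_D ≈ 1.7 mA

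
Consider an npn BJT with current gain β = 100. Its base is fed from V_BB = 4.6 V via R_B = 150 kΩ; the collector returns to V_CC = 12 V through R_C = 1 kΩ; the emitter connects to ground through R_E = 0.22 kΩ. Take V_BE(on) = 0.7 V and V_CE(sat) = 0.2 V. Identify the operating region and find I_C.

Assume active. Base-emitter loop: I_B = (V_BB − V_BE)/(R_B + (β+1)R_E) = (4.6 − 0.7)/(150 + 101×0.22) = 0.0226 mA.
I_C = β·I_B = 100×0.0226 = 2.26 mA.
V_CE = V_CC − I_C·R_C − I_E·R_E = 12 − 2.26×1 − 2.29×0.22 = 9.23 V > V_CE(sat), so the active-region assumption holds.

active; I_C ≈ 2.3 mA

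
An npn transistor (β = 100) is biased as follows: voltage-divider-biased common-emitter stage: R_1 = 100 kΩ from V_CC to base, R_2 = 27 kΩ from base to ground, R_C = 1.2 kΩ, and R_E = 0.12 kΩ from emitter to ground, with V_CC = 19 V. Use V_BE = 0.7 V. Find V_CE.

V_CE ≈ 5.8 V

Thevenize the base divider: V_Th = V_CC·R_2/(R_1+R_2) = 19×27/127 = 4.04 V, R_Th = R_1‖R_2 = 21.3 kΩ.
Base-emitter loop: V_Th = I_B·R_Th + V_BE + (β+1)I_B·R_E, so I_B = (4.04 − 0.7) / (21.3 + 101×0.12) = 0.1 mA.
I_C = β·I_B = 100×0.1 = 10 mA, and I_E = (β+1)I_B = 10.1 mA.
V_CE = V_CC − I_C·R_C − I_E·R_E = 19 − 10×1.2 − 10.1×0.12 = 5.78 V.
V_CE = 5.78 V > 0.2 V confirms active-region operation.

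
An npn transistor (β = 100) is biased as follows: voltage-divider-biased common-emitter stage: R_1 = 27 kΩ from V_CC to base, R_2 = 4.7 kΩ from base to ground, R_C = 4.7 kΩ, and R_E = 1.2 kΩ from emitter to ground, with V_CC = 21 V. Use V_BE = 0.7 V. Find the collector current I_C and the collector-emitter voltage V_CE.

I_C ≈ 1.9 mA, V_CE ≈ 9.6 V

Thevenize the base divider: V_Th = V_CC·R_2/(R_1+R_2) = 21×4.7/31.7 = 3.11 V, R_Th = R_1‖R_2 = 4 kΩ.
Base-emitter loop: V_Th = I_B·R_Th + V_BE + (β+1)I_B·R_E, so I_B = (3.11 − 0.7) / (4 + 101×1.2) = 0.0193 mA.
I_C = β·I_B = 100×0.0193 = 1.93 mA, and I_E = (β+1)I_B = 1.95 mA.
V_CE = V_CC − I_C·R_C − I_E·R_E = 21 − 1.93×4.7 − 1.95×1.2 = 9.6 V.
V_CE = 9.6 V > 0.2 V confirms active-region operation.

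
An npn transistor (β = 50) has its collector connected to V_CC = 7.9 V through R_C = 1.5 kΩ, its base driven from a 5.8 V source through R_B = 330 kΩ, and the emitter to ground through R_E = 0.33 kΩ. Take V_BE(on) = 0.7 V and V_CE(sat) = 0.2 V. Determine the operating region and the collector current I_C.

Assume active. Base-emitter loop: I_B = (V_BB − V_BE)/(R_B + (β+1)R_E) = (5.8 − 0.7)/(330 + 51×0.33) = 0.0147 mA.
I_C = β·I_B = 50×0.0147 = 0.735 mA.
V_CE = V_CC − I_C·R_C − I_E·R_E = 7.9 − 0.735×1.5 − 0.75×0.33 = 6.55 V > V_CE(sat), so the active-region assumption holds.

active; I_C ≈ 0.74 mA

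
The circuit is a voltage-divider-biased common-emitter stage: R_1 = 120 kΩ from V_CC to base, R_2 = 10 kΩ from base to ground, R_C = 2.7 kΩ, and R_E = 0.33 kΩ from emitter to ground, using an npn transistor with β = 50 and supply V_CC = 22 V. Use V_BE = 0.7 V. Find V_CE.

V_CE ≈ 16 V

Thevenize the base divider: V_Th = V_CC·R_2/(R_1+R_2) = 22×10/130 = 1.69 V, R_Th = R_1‖R_2 = 9.23 kΩ.
Base-emitter loop: V_Th = I_B·R_Th + V_BE + (β+1)I_B·R_E, so I_B = (1.69 − 0.7) / (9.23 + 51×0.33) = 0.0381 mA.
I_C = β·I_B = 50×0.0381 = 1.9 mA, and I_E = (β+1)I_B = 1.94 mA.
V_CE = V_CC − I_C·R_C − I_E·R_E = 22 − 1.9×2.7 − 1.94×0.33 = 16.2 V.
V_CE = 16.2 V > 0.2 V confirms active-region operation.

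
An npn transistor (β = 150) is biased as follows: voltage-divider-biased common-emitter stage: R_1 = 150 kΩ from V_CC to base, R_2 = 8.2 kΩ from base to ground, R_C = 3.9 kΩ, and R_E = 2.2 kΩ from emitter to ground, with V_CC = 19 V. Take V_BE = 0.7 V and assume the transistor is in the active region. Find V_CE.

V_CE ≈ 18 V

Thevenize the base divider: V_Th = V_CC·R_2/(R_1+R_2) = 19×8.2/158 = 0.985 V, R_Th = R_1‖R_2 = 7.77 kΩ.
Base-emitter loop: V_Th = I_B·R_Th + V_BE + (β+1)I_B·R_E, so I_B = (0.985 − 0.7) / (7.77 + 151×2.2) = 0.000838 mA.
I_C = β·I_B = 150×0.000838 = 0.126 mA, and I_E = (β+1)I_B = 0.127 mA.
V_CE = V_CC − I_C·R_C − I_E·R_E = 19 − 0.126×3.9 − 0.127×2.2 = 18.2 V.
V_CE = 18.2 V > 0.2 V confirms active-region operation.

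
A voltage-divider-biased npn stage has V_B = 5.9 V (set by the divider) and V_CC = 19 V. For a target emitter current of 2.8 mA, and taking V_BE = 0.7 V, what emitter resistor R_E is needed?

R_E ≈ 1.9 kΩ

V_E = V_B − V_BE = 5.9 − 0.7 = 5.2 V.
R_E = V_E / I_E = 5.2 / 2.8 = 1.86 kΩ.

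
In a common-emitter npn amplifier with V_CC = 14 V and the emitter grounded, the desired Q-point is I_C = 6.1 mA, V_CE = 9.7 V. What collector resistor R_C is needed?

Collector loop: V_CC = I_C·R_C + V_CE.
R_C = (V_CC − V_CE)/I_C = (14 − 9.7)/6.1 = 0.705 kΩ.

R_C ≈ 0.7 kΩ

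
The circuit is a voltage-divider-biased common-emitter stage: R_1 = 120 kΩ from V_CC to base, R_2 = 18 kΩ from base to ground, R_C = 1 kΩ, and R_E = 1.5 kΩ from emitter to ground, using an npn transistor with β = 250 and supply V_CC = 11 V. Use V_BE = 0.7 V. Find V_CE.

Thevenize the base divider: V_Th = V_CC·R_2/(R_1+R_2) = 11×18/138 = 1.43 V, R_Th = R_1‖R_2 = 15.7 kΩ.
Base-emitter loop: V_Th = I_B·R_Th + V_BE + (β+1)I_B·R_E, so I_B = (1.43 − 0.7) / (15.7 + 251×1.5) = 0.00187 mA.
I_C = β·I_B = 250×0.00187 = 0.468 mA, and I_E = (β+1)I_B = 0.47 mA.
V_CE = V_CC − I_C·R_C − I_E·R_E = 11 − 0.468×1 − 0.47×1.5 = 9.83 V.
V_CE = 9.83 V > 0.2 V confirms active-region operation.

V_CE ≈ 9.8 V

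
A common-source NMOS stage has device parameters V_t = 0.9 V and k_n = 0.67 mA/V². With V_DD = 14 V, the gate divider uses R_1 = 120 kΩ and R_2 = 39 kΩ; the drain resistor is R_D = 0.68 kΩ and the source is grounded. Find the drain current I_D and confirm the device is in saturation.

V_G = V_DD·R_2/(R_1+R_2) = 14×39/159 = 3.43 V. With the source grounded, V_GS = V_G = 3.43 V.
Assume saturation: I_D = (k_n/2)(V_GS − V_t)² = (0.67/2)×(3.43 − 0.9)² = 0.335×2.53² = 2.15 mA.
V_DS = V_DD − I_D·R_D = 14 − 2.15×0.68 = 12.5 V.
Saturation requires V_DS ≥ V_GS − V_t = 2.53 V; 12.5 ≥ 2.53 ✓.

I_D ≈ 2.2 mA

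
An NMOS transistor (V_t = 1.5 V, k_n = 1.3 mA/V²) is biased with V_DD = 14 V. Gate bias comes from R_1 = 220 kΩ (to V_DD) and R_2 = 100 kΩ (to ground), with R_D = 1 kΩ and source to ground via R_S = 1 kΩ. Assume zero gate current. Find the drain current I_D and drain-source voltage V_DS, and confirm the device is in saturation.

V_G = V_DD·R_2/(R_1+R_2) = 14×100/320 = 4.38 V.
Assume saturation: I_D = (k_n/2)(V_GS − V_t)² with V_GS = V_G − I_D·R_S = 4.38 − 1·I_D.
Substituting gives 0.65·I_D² − 4.74·I_D + 5.37 = 0, with roots I_D = 1.4 or 5.88 mA.
The root I_D = 5.88 mA gives V_GS = -1.51 V ≤ V_t, so take I_D = 1.4 mA.
Then V_GS = 2.97 V and V_DS = V_DD − I_D(R_D+R_S) = 14 − 1.4×2 = 11.2 V.
Saturation requires V_DS ≥ V_GS − V_t = 1.47 V; 11.2 ≥ 1.47 ✓.

I_D ≈ 1.4 mA, V_DS ≈ 11 V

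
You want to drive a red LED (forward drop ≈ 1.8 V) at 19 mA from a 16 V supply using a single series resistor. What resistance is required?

The resistor drops V_S − V_D = 16 − 1.8 = 14.2 V at 19 mA.
R = 14.2 V / 19 mA = 0.747 kΩ.

R ≈ 0.75 kΩ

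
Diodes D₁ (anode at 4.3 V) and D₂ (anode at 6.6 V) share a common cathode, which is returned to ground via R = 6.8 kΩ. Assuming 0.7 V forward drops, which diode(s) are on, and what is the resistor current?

Assume both conduct. Then node N would need to be at both 4.3−0.7 = 3.6 V and 6.6−0.7 = 5.9 V, which is impossible.
Assume only D₂ conducts: V_N = 6.6 − 0.7 = 5.9 V, so I_R = 5.9/6.8 = 0.868 mA.
Check D₁: its anode-to-cathode voltage is 4.3 − 5.9 = -1.6 V < 0.7 V, so it is off. The assumption is consistent.

Only D₂ conducts; I_R ≈ 0.87 mA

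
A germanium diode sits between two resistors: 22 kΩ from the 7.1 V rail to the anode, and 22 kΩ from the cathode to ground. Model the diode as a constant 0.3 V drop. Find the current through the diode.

The two resistors are in series with the diode, so KVL gives 7.1 = I·22 + 0.3 + I·22.
I = (7.1 − 0.3) / (22 + 22) kΩ = 6.8 / 44 = 0.155 mA.

I ≈ 0.15 mA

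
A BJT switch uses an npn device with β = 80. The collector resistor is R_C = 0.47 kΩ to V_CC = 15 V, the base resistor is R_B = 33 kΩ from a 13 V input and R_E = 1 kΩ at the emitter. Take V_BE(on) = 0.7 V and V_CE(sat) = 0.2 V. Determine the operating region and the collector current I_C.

active; I_C ≈ 8.6 mA

Assume active. Base-emitter loop: I_B = (V_BB − V_BE)/(R_B + (β+1)R_E) = (13 − 0.7)/(33 + 81×1) = 0.108 mA.
I_C = β·I_B = 80×0.108 = 8.63 mA.
V_CE = V_CC − I_C·R_C − I_E·R_E = 15 − 8.63×0.47 − 8.74×1 = 2.2 V > V_CE(sat), so the active-region assumption holds.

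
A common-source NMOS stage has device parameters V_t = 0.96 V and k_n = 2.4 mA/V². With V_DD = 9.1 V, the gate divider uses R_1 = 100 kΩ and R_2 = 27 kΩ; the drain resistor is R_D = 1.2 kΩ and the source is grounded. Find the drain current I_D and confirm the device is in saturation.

I_D ≈ 1.1 mA

V_G = V_DD·R_2/(R_1+R_2) = 9.1×27/127 = 1.93 V. With the source grounded, V_GS = V_G = 1.93 V.
Assume saturation: I_D = (k_n/2)(V_GS − V_t)² = (2.4/2)×(1.93 − 0.96)² = 1.2×0.975² = 1.14 mA.
V_DS = V_DD − I_D·R_D = 9.1 − 1.14×1.2 = 7.73 V.
Saturation requires V_DS ≥ V_GS − V_t = 0.975 V; 7.73 ≥ 0.975 ✓.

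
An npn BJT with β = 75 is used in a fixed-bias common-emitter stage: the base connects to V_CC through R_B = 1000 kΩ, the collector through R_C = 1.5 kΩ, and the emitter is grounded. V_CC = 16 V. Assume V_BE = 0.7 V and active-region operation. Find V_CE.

V_CE ≈ 14 V

Base loop: V_CC = I_B·R_B + V_BE, so I_B = (16 − 0.7)/1000 kΩ = 0.0153 mA.
In the active region I_C = β·I_B = 75 × 0.0153 = 1.15 mA.
Collector loop: V_CE = V_CC − I_C·R_C = 16 − 1.15×1.5 = 14.3 V.
Since V_CE = 14.3 V > V_CE(sat) ≈ 0.2 V, the transistor is in the active region as assumed.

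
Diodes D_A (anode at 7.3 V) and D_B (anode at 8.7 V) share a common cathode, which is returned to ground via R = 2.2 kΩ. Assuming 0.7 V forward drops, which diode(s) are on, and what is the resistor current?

Assume both conduct. Then node N would need to be at both 7.3−0.7 = 6.6 V and 8.7−0.7 = 8 V, which is impossible.
Assume only D_B conducts: V_N = 8.7 − 0.7 = 8 V, so I_R = 8/2.2 = 3.64 mA.
Check D_A: its anode-to-cathode voltage is 7.3 − 8 = -0.7 V < 0.7 V, so it is off. The assumption is consistent.

Only D_B conducts; I_R ≈ 3.6 mA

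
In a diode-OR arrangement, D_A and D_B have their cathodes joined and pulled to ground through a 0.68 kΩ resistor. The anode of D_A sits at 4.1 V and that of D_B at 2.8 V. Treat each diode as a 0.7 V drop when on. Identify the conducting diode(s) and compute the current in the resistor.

Only D_A conducts; I_R ≈ 5 mA

Assume both conduct. Then node N would need to be at both 4.1−0.7 = 3.4 V and 2.8−0.7 = 2.1 V, which is impossible.
Assume only D_A conducts: V_N = 4.1 − 0.7 = 3.4 V, so I_R = 3.4/0.68 = 5 mA.
Check D_B: its anode-to-cathode voltage is 2.8 − 3.4 = -0.6 V < 0.7 V, so it is off. The assumption is consistent.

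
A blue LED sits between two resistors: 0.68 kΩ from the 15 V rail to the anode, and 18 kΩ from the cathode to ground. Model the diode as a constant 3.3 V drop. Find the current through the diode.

The two resistors are in series with the diode, so KVL gives 15 = I·0.68 + 3.3 + I·18.
I = (15 − 3.3) / (0.68 + 18) kΩ = 11.7 / 18.7 = 0.626 mA.

I ≈ 0.63 mA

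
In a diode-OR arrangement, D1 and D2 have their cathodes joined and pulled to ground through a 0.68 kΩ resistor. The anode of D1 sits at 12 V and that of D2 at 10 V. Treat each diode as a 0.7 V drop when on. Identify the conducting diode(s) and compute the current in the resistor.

Only D1 conducts; I_R ≈ 17 mA

Assume both conduct. Then node N would need to be at both 12−0.7 = 11.3 V and 10−0.7 = 9.3 V, which is impossible.
Assume only D1 conducts: V_N = 12 − 0.7 = 11.3 V, so I_R = 11.3/0.68 = 16.6 mA.
Check D2: its anode-to-cathode voltage is 10 − 11.3 = -1.3 V < 0.7 V, so it is off. The assumption is consistent.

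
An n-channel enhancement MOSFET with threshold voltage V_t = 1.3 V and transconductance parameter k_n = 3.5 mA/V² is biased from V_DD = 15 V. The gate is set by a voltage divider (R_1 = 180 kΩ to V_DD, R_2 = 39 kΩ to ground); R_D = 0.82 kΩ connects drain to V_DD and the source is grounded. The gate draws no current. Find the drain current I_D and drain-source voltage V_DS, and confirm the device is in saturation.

I_D ≈ 3.3 mA, V_DS ≈ 12 V

V_G = V_DD·R_2/(R_1+R_2) = 15×39/219 = 2.67 V. With the source grounded, V_GS = V_G = 2.67 V.
Assume saturation: I_D = (k_n/2)(V_GS − V_t)² = (3.5/2)×(2.67 − 1.3)² = 1.75×1.37² = 3.29 mA.
V_DS = V_DD − I_D·R_D = 15 − 3.29×0.82 = 12.3 V.
Saturation requires V_DS ≥ V_GS − V_t = 1.37 V; 12.3 ≥ 1.37 ✓.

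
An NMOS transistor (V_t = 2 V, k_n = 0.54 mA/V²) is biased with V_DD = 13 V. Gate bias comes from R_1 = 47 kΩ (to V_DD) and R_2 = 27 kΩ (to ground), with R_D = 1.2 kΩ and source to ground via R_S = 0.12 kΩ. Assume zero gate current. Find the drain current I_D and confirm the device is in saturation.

V_G = V_DD·R_2/(R_1+R_2) = 13×27/74 = 4.74 V.
Assume saturation: I_D = (k_n/2)(V_GS − V_t)² with V_GS = V_G − I_D·R_S = 4.74 − 0.12·I_D.
Substituting gives 0.00389·I_D² − 1.18·I_D + 2.03 = 0, with roots I_D = 1.74 or 301 mA.
The root I_D = 301 mA gives V_GS = -31.4 V ≤ V_t, so take I_D = 1.74 mA.
Then V_GS = 4.54 V and V_DS = V_DD − I_D(R_D+R_S) = 13 − 1.74×1.32 = 10.7 V.
Saturation requires V_DS ≥ V_GS − V_t = 2.54 V; 10.7 ≥ 2.54 ✓.

I_D ≈ 1.7 mA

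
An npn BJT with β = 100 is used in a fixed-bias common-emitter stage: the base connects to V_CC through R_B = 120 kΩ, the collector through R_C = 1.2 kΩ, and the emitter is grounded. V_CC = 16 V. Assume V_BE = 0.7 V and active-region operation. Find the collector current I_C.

Base loop: V_CC = I_B·R_B + V_BE, so I_B = (16 − 0.7)/120 kΩ = 0.128 mA.
In the active region I_C = β·I_B = 100 × 0.128 = 12.8 mA.
Collector loop: V_CE = V_CC − I_C·R_C = 16 − 12.8×1.2 = 0.7 V.
Since V_CE = 0.7 V > V_CE(sat) ≈ 0.2 V, the transistor is in the active region as assumed.

I_C ≈ 13 mA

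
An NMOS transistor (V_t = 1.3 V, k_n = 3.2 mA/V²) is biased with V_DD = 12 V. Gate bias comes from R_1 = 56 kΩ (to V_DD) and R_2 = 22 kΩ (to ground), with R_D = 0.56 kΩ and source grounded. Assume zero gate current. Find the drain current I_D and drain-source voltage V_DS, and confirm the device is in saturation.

V_G = V_DD·R_2/(R_1+R_2) = 12×22/78 = 3.38 V. With the source grounded, V_GS = V_G = 3.38 V.
Assume saturation: I_D = (k_n/2)(V_GS − V_t)² = (3.2/2)×(3.38 − 1.3)² = 1.6×2.08² = 6.95 mA.
V_DS = V_DD − I_D·R_D = 12 − 6.95×0.56 = 8.11 V.
Saturation requires V_DS ≥ V_GS − V_t = 2.08 V; 8.11 ≥ 2.08 ✓.

I_D ≈ 7 mA, V_DS ≈ 8.1 V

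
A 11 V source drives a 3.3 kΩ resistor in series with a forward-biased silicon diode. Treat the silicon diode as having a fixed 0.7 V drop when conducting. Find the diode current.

I ≈ 3.1 mA

KVL around the loop: 11 = V_D + I·R = 0.7 + I × 3.3 kΩ.
So I = (11 − 0.7) / 3.3 kΩ = 10.3 / 3.3 = 3.12 mA.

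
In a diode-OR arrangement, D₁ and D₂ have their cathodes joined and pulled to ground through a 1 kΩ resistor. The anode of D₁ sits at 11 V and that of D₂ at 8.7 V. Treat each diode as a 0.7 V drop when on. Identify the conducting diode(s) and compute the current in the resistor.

Assume both conduct. Then node N would need to be at both 11−0.7 = 10.3 V and 8.7−0.7 = 8 V, which is impossible.
Assume only D₁ conducts: V_N = 11 − 0.7 = 10.3 V, so I_R = 10.3/1 = 10.3 mA.
Check D₂: its anode-to-cathode voltage is 8.7 − 10.3 = -1.6 V < 0.7 V, so it is off. The assumption is consistent.

Only D₁ conducts; I_R ≈ 10 mA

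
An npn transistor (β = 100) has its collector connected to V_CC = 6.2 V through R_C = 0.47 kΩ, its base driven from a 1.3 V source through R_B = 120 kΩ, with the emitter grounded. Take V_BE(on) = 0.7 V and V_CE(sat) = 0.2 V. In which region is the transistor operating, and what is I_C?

Assume active. Base-emitter loop: I_B = (V_BB − V_BE)/R_B = (1.3 − 0.7)/120 = 0.005 mA.
I_C = β·I_B = 100×0.005 = 0.5 mA.
V_CE = V_CC − I_C·R_C = 6.2 − 0.5×0.47 = 5.96 V > V_CE(sat), so the active-region assumption holds.

active; I_C ≈ 0.5 mA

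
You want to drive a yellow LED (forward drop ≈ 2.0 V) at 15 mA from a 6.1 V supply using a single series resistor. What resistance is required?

R ≈ 0.27 kΩ

The resistor drops V_S − V_D = 6.1 − 2.0 = 4.1 V at 15 mA.
R = 4.1 V / 15 mA = 0.273 kΩ.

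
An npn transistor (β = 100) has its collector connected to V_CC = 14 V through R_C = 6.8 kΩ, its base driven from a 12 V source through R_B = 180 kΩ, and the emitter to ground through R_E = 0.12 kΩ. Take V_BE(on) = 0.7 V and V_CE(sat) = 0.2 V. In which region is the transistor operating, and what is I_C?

Assume active: I_B = (12 − 0.7)/(180 + 101×0.12) = 0.0588 mA, I_C = β·I_B = 5.88 mA.
Then V_CE = 14 − 5.88×6.8 − 5.94×0.12 = -26.7 V < 0.2 V — the active assumption fails.
Re-solve with V_CE = 0.2 V. KCL at the emitter: V_E/R_E = (V_BB−0.7−V_E)/R_B + (V_CC−0.2−V_E)/R_C, giving V_E = 0.247 V.
I_C = (V_CC − 0.2 − V_E)/R_C = (13.8 − 0.247)/6.8 = 1.99 mA.
Check: I_B = (11.3 − 0.247)/180 = 0.0614 mA, and β·I_B = 6.14 mA > I_C, confirming saturation.

saturation; I_C ≈ 2 mA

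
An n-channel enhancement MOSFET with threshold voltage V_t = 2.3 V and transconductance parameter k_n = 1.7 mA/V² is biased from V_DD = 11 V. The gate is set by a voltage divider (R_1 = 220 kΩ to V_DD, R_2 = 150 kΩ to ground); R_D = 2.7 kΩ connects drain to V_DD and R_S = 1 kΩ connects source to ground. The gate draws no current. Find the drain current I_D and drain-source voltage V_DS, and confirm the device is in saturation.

V_G = V_DD·R_2/(R_1+R_2) = 11×150/370 = 4.46 V.
Assume saturation: I_D = (k_n/2)(V_GS − V_t)² with V_GS = V_G − I_D·R_S = 4.46 − 1·I_D.
Substituting gives 0.85·I_D² − 4.67·I_D + 3.96 = 0, with roots I_D = 1.05 or 4.45 mA.
The root I_D = 4.45 mA gives V_GS = 0.0128 V ≤ V_t, so take I_D = 1.05 mA.
Then V_GS = 3.41 V and V_DS = V_DD − I_D(R_D+R_S) = 11 − 1.05×3.7 = 7.12 V.
Saturation requires V_DS ≥ V_GS − V_t = 1.11 V; 7.12 ≥ 1.11 ✓.

I_D ≈ 1 mA, V_DS ≈ 7.1 V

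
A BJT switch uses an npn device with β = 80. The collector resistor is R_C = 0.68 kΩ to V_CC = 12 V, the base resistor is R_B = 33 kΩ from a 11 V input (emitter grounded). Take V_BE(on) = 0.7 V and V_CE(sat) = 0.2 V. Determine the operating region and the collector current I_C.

Assume active: I_B = (11 − 0.7)/33 = 0.312 mA, giving I_C = β·I_B = 25 mA.
But then V_CE = 12 − 25×0.68 = -4.98 V < V_CE(sat) = 0.2 V — impossible in the active region.
So the transistor is saturated. With V_CE = 0.2 V, I_C = (V_CC − 0.2)/R_C = 11.8/0.68 = 17.4 mA.
Check: β·I_B = 25 mA > I_C = 17.4 mA, confirming saturation.

saturation; I_C ≈ 17 mA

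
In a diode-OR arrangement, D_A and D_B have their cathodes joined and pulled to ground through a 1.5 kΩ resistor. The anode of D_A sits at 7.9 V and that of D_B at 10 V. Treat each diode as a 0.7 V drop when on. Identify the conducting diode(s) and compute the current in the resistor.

Assume both conduct. Then node N would need to be at both 7.9−0.7 = 7.2 V and 10−0.7 = 9.3 V, which is impossible.
Assume only D_B conducts: V_N = 10 − 0.7 = 9.3 V, so I_R = 9.3/1.5 = 6.2 mA.
Check D_A: its anode-to-cathode voltage is 7.9 − 9.3 = -1.4 V < 0.7 V, so it is off. The assumption is consistent.

Only D_B conducts; I_R ≈ 6.2 mA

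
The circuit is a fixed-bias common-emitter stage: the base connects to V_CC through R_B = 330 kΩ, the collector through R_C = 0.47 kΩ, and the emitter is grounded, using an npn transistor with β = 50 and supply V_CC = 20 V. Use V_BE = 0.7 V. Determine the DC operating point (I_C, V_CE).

Base loop: V_CC = I_B·R_B + V_BE, so I_B = (20 − 0.7)/330 kΩ = 0.0585 mA.
In the active region I_C = β·I_B = 50 × 0.0585 = 2.92 mA.
Collector loop: V_CE = V_CC − I_C·R_C = 20 − 2.92×0.47 = 18.6 V.
Since V_CE = 18.6 V > V_CE(sat) ≈ 0.2 V, the transistor is in the active region as assumed.

I_C ≈ 2.9 mA, V_CE ≈ 19 V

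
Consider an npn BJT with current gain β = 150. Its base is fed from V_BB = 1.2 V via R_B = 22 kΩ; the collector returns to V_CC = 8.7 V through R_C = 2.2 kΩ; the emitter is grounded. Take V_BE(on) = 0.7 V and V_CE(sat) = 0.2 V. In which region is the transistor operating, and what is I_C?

active; I_C ≈ 3.4 mA

Assume active. Base-emitter loop: I_B = (V_BB − V_BE)/R_B = (1.2 − 0.7)/22 = 0.0227 mA.
I_C = β·I_B = 150×0.0227 = 3.41 mA.
V_CE = V_CC − I_C·R_C = 8.7 − 3.41×2.2 = 1.2 V > V_CE(sat), so the active-region assumption holds.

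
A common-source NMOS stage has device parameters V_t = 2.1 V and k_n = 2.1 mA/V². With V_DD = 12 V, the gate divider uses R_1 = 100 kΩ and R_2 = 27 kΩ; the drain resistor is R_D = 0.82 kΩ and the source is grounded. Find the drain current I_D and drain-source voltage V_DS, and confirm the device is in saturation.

I_D ≈ 0.21 mA, V_DS ≈ 12 V

V_G = V_DD·R_2/(R_1+R_2) = 12×27/127 = 2.55 V. With the source grounded, V_GS = V_G = 2.55 V.
Assume saturation: I_D = (k_n/2)(V_GS − V_t)² = (2.1/2)×(2.55 − 2.1)² = 1.05×0.451² = 0.214 mA.
V_DS = V_DD − I_D·R_D = 12 − 0.214×0.82 = 11.8 V.
Saturation requires V_DS ≥ V_GS − V_t = 0.451 V; 11.8 ≥ 0.451 ✓.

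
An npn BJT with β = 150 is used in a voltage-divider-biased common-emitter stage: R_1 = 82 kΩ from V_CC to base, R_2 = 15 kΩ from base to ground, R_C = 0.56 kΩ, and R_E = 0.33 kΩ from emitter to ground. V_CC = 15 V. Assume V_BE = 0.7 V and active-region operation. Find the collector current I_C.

Thevenize the base divider: V_Th = V_CC·R_2/(R_1+R_2) = 15×15/97 = 2.32 V, R_Th = R_1‖R_2 = 12.7 kΩ.
Base-emitter loop: V_Th = I_B·R_Th + V_BE + (β+1)I_B·R_E, so I_B = (2.32 − 0.7) / (12.7 + 151×0.33) = 0.0259 mA.
I_C = β·I_B = 150×0.0259 = 3.89 mA, and I_E = (β+1)I_B = 3.91 mA.
V_CE = V_CC − I_C·R_C − I_E·R_E = 15 − 3.89×0.56 − 3.91×0.33 = 11.5 V.
V_CE = 11.5 V > 0.2 V confirms active-region operation.

I_C ≈ 3.9 mA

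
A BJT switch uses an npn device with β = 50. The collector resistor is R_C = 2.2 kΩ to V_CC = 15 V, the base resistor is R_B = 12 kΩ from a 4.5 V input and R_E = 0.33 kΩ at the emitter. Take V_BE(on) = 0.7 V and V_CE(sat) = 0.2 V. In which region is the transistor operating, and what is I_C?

Assume active: I_B = (4.5 − 0.7)/(12 + 51×0.33) = 0.132 mA, I_C = β·I_B = 6.59 mA.
Then V_CE = 15 − 6.59×2.2 − 6.72×0.33 = -1.72 V < 0.2 V — the active assumption fails.
Re-solve with V_CE = 0.2 V. KCL at the emitter: V_E/R_E = (V_BB−0.7−V_E)/R_B + (V_CC−0.2−V_E)/R_C, giving V_E = 1.97 V.
I_C = (V_CC − 0.2 − V_E)/R_C = (14.8 − 1.97)/2.2 = 5.83 mA.
Check: I_B = (3.8 − 1.97)/12 = 0.152 mA, and β·I_B = 7.61 mA > I_C, confirming saturation.

saturation; I_C ≈ 5.8 mA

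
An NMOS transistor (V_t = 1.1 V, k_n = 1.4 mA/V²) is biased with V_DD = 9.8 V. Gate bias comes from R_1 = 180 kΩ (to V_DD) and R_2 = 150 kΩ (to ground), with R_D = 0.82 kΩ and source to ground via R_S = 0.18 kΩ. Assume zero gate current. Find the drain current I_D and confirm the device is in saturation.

V_G = V_DD·R_2/(R_1+R_2) = 9.8×150/330 = 4.45 V.
Assume saturation: I_D = (k_n/2)(V_GS − V_t)² with V_GS = V_G − I_D·R_S = 4.45 − 0.18·I_D.
Substituting gives 0.0227·I_D² − 1.85·I_D + 7.88 = 0, with roots I_D = 4.52 or 76.8 mA.
The root I_D = 76.8 mA gives V_GS = -9.38 V ≤ V_t, so take I_D = 4.52 mA.
Then V_GS = 3.64 V and V_DS = V_DD − I_D(R_D+R_S) = 9.8 − 4.52×1 = 5.28 V.
Saturation requires V_DS ≥ V_GS − V_t = 2.54 V; 5.28 ≥ 2.54 ✓.

I_D ≈ 4.5 mA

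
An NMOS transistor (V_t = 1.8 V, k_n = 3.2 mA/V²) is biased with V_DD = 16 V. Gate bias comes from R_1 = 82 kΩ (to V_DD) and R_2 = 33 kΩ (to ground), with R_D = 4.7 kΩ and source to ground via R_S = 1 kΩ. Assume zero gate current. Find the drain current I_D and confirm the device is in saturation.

V_G = V_DD·R_2/(R_1+R_2) = 16×33/115 = 4.59 V.
Assume saturation: I_D = (k_n/2)(V_GS − V_t)² with V_GS = V_G − I_D·R_S = 4.59 − 1·I_D.
Substituting gives 1.6·I_D² − 9.93·I_D + 12.5 = 0, with roots I_D = 1.75 or 4.46 mA.
The root I_D = 4.46 mA gives V_GS = 0.13 V ≤ V_t, so take I_D = 1.75 mA.
Then V_GS = 2.84 V and V_DS = V_DD − I_D(R_D+R_S) = 16 − 1.75×5.7 = 6.04 V.
Saturation requires V_DS ≥ V_GS − V_t = 1.04 V; 6.04 ≥ 1.04 ✓.

I_D ≈ 1.7 mA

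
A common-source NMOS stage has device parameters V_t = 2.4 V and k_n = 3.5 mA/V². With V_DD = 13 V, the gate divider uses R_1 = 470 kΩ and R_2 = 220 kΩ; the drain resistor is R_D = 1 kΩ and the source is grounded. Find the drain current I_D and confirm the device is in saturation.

I_D ≈ 5.3 mA

V_G = V_DD·R_2/(R_1+R_2) = 13×220/690 = 4.14 V. With the source grounded, V_GS = V_G = 4.14 V.
Assume saturation: I_D = (k_n/2)(V_GS − V_t)² = (3.5/2)×(4.14 − 2.4)² = 1.75×1.74² = 5.33 mA.
V_DS = V_DD − I_D·R_D = 13 − 5.33×1 = 7.67 V.
Saturation requires V_DS ≥ V_GS − V_t = 1.74 V; 7.67 ≥ 1.74 ✓.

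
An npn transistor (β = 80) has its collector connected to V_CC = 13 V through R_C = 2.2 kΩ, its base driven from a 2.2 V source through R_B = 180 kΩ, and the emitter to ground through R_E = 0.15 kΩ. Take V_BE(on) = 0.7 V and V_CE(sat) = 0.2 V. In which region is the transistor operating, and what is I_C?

Assume active. Base-emitter loop: I_B = (V_BB − V_BE)/(R_B + (β+1)R_E) = (2.2 − 0.7)/(180 + 81×0.15) = 0.00781 mA.
I_C = β·I_B = 80×0.00781 = 0.625 mA.
V_CE = V_CC − I_C·R_C − I_E·R_E = 13 − 0.625×2.2 − 0.632×0.15 = 11.5 V > V_CE(sat), so the active-region assumption holds.

active; I_C ≈ 0.62 mA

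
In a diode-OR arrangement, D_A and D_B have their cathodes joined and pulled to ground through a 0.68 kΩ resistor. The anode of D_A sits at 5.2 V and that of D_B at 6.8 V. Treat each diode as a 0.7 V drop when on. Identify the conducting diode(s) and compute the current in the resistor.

Only D_B conducts; I_R ≈ 9 mA

Assume both conduct. Then node N would need to be at both 5.2−0.7 = 4.5 V and 6.8−0.7 = 6.1 V, which is impossible.
Assume only D_B conducts: V_N = 6.8 − 0.7 = 6.1 V, so I_R = 6.1/0.68 = 8.97 mA.
Check D_A: its anode-to-cathode voltage is 5.2 − 6.1 = -0.9 V < 0.7 V, so it is off. The assumption is consistent.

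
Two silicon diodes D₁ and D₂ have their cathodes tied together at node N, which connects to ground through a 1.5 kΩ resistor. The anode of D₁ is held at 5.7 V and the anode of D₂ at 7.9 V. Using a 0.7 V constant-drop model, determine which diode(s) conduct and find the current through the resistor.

Only D₂ conducts; I_R ≈ 4.8 mA

Assume both conduct. Then node N would need to be at both 5.7−0.7 = 5 V and 7.9−0.7 = 7.2 V, which is impossible.
Assume only D₂ conducts: V_N = 7.9 − 0.7 = 7.2 V, so I_R = 7.2/1.5 = 4.8 mA.
Check D₁: its anode-to-cathode voltage is 5.7 − 7.2 = -1.5 V < 0.7 V, so it is off. The assumption is consistent.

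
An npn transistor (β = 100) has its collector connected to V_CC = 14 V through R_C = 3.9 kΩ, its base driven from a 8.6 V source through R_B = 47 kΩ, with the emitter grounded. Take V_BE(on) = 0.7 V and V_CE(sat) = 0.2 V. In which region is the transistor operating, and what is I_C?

Assume active: I_B = (8.6 − 0.7)/47 = 0.168 mA, giving I_C = β·I_B = 16.8 mA.
But then V_CE = 14 − 16.8×3.9 = -51.6 V < V_CE(sat) = 0.2 V — impossible in the active region.
So the transistor is saturated. With V_CE = 0.2 V, I_C = (V_CC − 0.2)/R_C = 13.8/3.9 = 3.54 mA.
Check: β·I_B = 16.8 mA > I_C = 3.54 mA, confirming saturation.

saturation; I_C ≈ 3.5 mA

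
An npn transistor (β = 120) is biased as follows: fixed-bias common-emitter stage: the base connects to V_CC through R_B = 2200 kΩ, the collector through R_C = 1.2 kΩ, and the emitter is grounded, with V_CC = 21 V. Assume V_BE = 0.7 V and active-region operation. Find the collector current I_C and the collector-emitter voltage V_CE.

Base loop: V_CC = I_B·R_B + V_BE, so I_B = (21 − 0.7)/2200 kΩ = 0.00923 mA.
In the active region I_C = β·I_B = 120 × 0.00923 = 1.11 mA.
Collector loop: V_CE = V_CC − I_C·R_C = 21 − 1.11×1.2 = 19.7 V.
Since V_CE = 19.7 V > V_CE(sat) ≈ 0.2 V, the transistor is in the active region as assumed.

I_C ≈ 1.1 mA, V_CE ≈ 20 V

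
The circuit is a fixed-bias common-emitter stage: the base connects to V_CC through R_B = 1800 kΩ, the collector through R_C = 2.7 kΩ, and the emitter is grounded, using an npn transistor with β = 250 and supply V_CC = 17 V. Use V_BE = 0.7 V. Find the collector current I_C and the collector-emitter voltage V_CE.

Base loop: V_CC = I_B·R_B + V_BE, so I_B = (17 − 0.7)/1800 kΩ = 0.00906 mA.
In the active region I_C = β·I_B = 250 × 0.00906 = 2.26 mA.
Collector loop: V_CE = V_CC − I_C·R_C = 17 − 2.26×2.7 = 10.9 V.
Since V_CE = 10.9 V > V_CE(sat) ≈ 0.2 V, the transistor is in the active region as assumed.

I_C ≈ 2.3 mA, V_CE ≈ 11 V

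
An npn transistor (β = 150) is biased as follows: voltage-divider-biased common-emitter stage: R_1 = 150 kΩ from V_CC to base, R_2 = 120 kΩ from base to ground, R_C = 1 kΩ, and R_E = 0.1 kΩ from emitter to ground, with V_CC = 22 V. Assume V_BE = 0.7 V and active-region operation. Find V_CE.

V_CE ≈ 3.7 V

Thevenize the base divider: V_Th = V_CC·R_2/(R_1+R_2) = 22×120/270 = 9.78 V, R_Th = R_1‖R_2 = 66.7 kΩ.
Base-emitter loop: V_Th = I_B·R_Th + V_BE + (β+1)I_B·R_E, so I_B = (9.78 − 0.7) / (66.7 + 151×0.1) = 0.111 mA.
I_C = β·I_B = 150×0.111 = 16.7 mA, and I_E = (β+1)I_B = 16.8 mA.
V_CE = V_CC − I_C·R_C − I_E·R_E = 22 − 16.7×1 − 16.8×0.1 = 3.67 V.
V_CE = 3.67 V > 0.2 V confirms active-region operation.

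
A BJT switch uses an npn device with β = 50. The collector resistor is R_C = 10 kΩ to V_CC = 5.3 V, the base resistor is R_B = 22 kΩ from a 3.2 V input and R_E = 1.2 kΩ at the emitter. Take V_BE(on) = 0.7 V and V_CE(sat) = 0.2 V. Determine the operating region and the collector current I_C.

Assume active: I_B = (3.2 − 0.7)/(22 + 51×1.2) = 0.03 mA, I_C = β·I_B = 1.5 mA.
Then V_CE = 5.3 − 1.5×10 − 1.53×1.2 = -11.6 V < 0.2 V — the active assumption fails.
Re-solve with V_CE = 0.2 V. KCL at the emitter: V_E/R_E = (V_BB−0.7−V_E)/R_B + (V_CC−0.2−V_E)/R_C, giving V_E = 0.637 V.
I_C = (V_CC − 0.2 − V_E)/R_C = (5.1 − 0.637)/10 = 0.446 mA.
Check: I_B = (2.5 − 0.637)/22 = 0.0847 mA, and β·I_B = 4.23 mA > I_C, confirming saturation.

saturation; I_C ≈ 0.45 mA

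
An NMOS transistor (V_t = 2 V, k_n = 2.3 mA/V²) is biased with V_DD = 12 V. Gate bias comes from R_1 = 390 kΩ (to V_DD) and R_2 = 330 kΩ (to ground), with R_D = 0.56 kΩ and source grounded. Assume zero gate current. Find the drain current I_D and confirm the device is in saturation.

I_D ≈ 14 mA

V_G = V_DD·R_2/(R_1+R_2) = 12×330/720 = 5.5 V. With the source grounded, V_GS = V_G = 5.5 V.
Assume saturation: I_D = (k_n/2)(V_GS − V_t)² = (2.3/2)×(5.5 − 2)² = 1.15×3.5² = 14.1 mA.
V_DS = V_DD − I_D·R_D = 12 − 14.1×0.56 = 4.11 V.
Saturation requires V_DS ≥ V_GS − V_t = 3.5 V; 4.11 ≥ 3.5 ✓.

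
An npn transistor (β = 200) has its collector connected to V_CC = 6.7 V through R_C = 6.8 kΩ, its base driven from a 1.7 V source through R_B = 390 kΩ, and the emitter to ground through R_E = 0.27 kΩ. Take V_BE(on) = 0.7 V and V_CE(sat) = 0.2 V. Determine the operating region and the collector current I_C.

Assume active. Base-emitter loop: I_B = (V_BB − V_BE)/(R_B + (β+1)R_E) = (1.7 − 0.7)/(390 + 201×0.27) = 0.00225 mA.
I_C = β·I_B = 200×0.00225 = 0.45 mA.
V_CE = V_CC − I_C·R_C − I_E·R_E = 6.7 − 0.45×6.8 − 0.452×0.27 = 3.52 V > V_CE(sat), so the active-region assumption holds.

active; I_C ≈ 0.45 mA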